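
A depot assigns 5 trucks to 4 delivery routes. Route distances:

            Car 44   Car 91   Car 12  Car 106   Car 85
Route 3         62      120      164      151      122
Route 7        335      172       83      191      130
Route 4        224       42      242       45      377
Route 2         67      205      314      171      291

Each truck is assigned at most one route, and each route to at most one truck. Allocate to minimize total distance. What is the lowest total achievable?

Optimal: Car 85→Route 3 (122 km), Car 12→Route 7 (83 km), Car 91→Route 4 (42 km), Car 44→Route 2 (67 km) — total 122+83+42+67 = 314 km.
Min-entry greedy (repeatedly take the single cheapest remaining cell) gives 358 km, worse by 44.
Swapping Car 85↔Car 12 (Car 85→Route 7 130 km, Car 12→Route 3 164 km) adds 89.

Minimum total: 314 km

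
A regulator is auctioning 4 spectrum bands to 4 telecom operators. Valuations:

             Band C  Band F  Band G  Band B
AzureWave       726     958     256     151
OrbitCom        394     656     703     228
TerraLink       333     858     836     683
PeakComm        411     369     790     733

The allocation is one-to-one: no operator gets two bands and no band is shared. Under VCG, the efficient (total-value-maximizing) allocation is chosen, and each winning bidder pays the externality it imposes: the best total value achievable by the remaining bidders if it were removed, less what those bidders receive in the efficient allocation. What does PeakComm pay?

Efficient allocation: AzureWave→Band C ($726M), OrbitCom→Band G ($703M), TerraLink→Band F ($858M), PeakComm→Band B ($733M); total welfare W = $3020M.
PeakComm receives Band B at value $733M, so the others get W − 733 = $2287M.
Without PeakComm: best allocation of the remaining 3 bidders over all 4 bands is AzureWave→Band F ($958M), OrbitCom→Band G ($703M), TerraLink→Band B ($683M), total $2344M.
VCG payment = (others' best without PeakComm) − (others' welfare with PeakComm) = 2344 − 2287 = $57M.

PeakComm pays $57M.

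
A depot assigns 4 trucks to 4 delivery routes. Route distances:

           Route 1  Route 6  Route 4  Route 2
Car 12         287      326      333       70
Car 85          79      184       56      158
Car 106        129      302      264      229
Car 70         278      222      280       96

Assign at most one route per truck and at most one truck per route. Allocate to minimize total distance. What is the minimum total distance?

Optimal: Car 12→Route 2 (70 km), Car 85→Route 4 (56 km), Car 106→Route 1 (129 km), Car 70→Route 6 (222 km) — total 70+56+129+222 = 477 km.
Column-greedy (each route in turn goes to its cheapest remaining truck) gives 635 km, worse by 158.
Swapping Car 85↔Car 106 (Car 85→Route 1 79 km, Car 106→Route 4 264 km) adds 158.
Every other assignment is strictly worse.

Min total: 477 km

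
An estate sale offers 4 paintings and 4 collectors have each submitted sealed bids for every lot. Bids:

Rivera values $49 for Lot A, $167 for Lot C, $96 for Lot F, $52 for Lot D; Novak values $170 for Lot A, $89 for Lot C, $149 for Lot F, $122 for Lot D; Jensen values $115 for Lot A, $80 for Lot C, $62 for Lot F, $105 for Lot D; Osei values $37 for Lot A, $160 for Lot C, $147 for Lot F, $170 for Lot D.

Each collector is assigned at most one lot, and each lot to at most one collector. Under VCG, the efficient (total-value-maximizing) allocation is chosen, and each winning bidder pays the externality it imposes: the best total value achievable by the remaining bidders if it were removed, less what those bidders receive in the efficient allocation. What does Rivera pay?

Efficient allocation: Rivera→Lot C ($167), Novak→Lot F ($149), Jensen→Lot A ($115), Osei→Lot D ($170); total welfare W = $601.
Rivera receives Lot C at value $167, so the others get W − 167 = $434.
Without Rivera: best allocation of the remaining 3 bidders over all 4 lots is Novak→Lot A ($170), Jensen→Lot D ($105), Osei→Lot C ($160), total $435.
VCG payment = (others' best without Rivera) − (others' welfare with Rivera) = 435 − 434 = $1.

Rivera pays $1.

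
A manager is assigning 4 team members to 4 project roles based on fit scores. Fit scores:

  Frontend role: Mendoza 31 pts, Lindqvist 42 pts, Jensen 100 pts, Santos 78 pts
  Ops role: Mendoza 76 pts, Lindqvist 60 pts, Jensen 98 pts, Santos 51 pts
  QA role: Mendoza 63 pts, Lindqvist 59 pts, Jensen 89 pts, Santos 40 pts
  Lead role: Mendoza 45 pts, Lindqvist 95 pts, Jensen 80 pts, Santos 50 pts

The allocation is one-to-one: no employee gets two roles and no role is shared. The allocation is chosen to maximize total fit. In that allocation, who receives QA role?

This is the linear assignment problem.
Optimal: Mendoza→Ops role (76 pts), Lindqvist→Lead role (95 pts), Jensen→QA role (89 pts), Santos→Frontend role (78 pts) — total 76+95+89+78 = 338 pts.
Row-greedy (each employee in turn takes its best remaining role) gives 311 pts, worse by 27.
Next-best assignment: Mendoza→QA role, Lindqvist→Lead role, Jensen→Ops role, Santos→Frontend role = 334 pts.
Jensen's own top role is Frontend role (100 pts), but forcing Jensen→Frontend role and reassigning the rest optimally gives only 311 pts — worse by 27.

Jensen receives QA role.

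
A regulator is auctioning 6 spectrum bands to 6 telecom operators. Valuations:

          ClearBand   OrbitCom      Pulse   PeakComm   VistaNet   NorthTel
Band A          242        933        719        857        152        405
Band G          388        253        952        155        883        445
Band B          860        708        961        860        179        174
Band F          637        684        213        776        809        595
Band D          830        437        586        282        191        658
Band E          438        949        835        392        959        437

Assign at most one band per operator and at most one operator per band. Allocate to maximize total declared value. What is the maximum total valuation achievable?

Maximum total: $5138M

Optimal: ClearBand→Band B ($860M), OrbitCom→Band A ($933M), Pulse→Band G ($952M), PeakComm→Band F ($776M), VistaNet→Band E ($959M), NorthTel→Band D ($658M) — total 860+933+952+776+959+658 = $5138M.
Max-entry greedy (repeatedly take the single best remaining cell) gives $4904M, worse by 234.
Next-best assignment: ClearBand→Band D, OrbitCom→Band A, Pulse→Band G, PeakComm→Band B, VistaNet→Band E, NorthTel→Band F = $5129M.
No other one-to-one assignment exceeds $5138M.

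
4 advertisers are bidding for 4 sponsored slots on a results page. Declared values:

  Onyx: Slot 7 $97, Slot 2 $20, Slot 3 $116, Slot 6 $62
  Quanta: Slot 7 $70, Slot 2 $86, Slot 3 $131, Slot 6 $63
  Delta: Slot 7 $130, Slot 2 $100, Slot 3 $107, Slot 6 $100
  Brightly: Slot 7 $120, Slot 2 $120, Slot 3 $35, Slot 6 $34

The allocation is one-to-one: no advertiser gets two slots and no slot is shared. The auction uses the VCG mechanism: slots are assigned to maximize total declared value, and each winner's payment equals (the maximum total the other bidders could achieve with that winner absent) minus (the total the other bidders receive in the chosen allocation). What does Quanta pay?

Quanta pays $49.

Efficient allocation: Onyx→Slot 7 ($97), Quanta→Slot 3 ($131), Delta→Slot 6 ($100), Brightly→Slot 2 ($120); total welfare W = $448.
Quanta receives Slot 3 at value $131, so the others get W − 131 = $317.
Without Quanta: best allocation of the remaining 3 bidders over all 4 slots is Onyx→Slot 3 ($116), Delta→Slot 7 ($130), Brightly→Slot 2 ($120), total $366.
VCG payment = (others' best without Quanta) − (others' welfare with Quanta) = 366 − 317 = $49.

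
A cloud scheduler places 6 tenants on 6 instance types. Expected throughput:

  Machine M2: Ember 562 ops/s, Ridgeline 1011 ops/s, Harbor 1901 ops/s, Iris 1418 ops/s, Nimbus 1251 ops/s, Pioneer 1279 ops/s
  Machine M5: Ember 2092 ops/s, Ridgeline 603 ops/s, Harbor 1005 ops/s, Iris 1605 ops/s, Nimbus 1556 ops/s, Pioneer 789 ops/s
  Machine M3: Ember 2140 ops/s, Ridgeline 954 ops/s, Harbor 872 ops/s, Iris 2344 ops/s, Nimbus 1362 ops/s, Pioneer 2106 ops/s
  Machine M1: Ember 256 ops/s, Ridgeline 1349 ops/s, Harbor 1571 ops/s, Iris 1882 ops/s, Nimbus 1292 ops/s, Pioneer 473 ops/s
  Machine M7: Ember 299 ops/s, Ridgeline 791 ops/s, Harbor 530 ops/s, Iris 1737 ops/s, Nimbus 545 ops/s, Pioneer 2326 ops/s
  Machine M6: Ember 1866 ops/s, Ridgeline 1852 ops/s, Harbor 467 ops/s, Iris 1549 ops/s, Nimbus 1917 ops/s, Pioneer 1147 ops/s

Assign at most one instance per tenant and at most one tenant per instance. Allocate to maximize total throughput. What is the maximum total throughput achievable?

Max total: 11929 ops/s

Optimal: Ember→Machine M5 (2092 ops/s), Ridgeline→Machine M1 (1349 ops/s), Harbor→Machine M2 (1901 ops/s), Iris→Machine M3 (2344 ops/s), Nimbus→Machine M6 (1917 ops/s), Pioneer→Machine M7 (2326 ops/s) — total 2092+1349+1901+2344+1917+2326 = 11929 ops/s.
Row-greedy (each tenant in turn takes its best remaining instance) gives 11657 ops/s, worse by 272.
Next-best assignment: Ember→Machine M5, Ridgeline→Machine M6, Harbor→Machine M2, Iris→Machine M3, Nimbus→Machine M1, Pioneer→Machine M7 = 11807 ops/s.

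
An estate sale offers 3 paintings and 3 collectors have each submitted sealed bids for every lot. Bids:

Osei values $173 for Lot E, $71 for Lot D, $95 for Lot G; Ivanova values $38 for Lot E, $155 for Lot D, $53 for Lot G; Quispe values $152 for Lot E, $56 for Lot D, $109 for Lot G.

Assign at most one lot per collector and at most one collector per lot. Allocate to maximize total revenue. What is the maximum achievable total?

Max total: $437

Optimal: Osei→Lot E ($173), Ivanova→Lot D ($155), Quispe→Lot G ($109) — total 173+155+109 = $437.
Swapping Ivanova↔Quispe (Ivanova→Lot G $53, Quispe→Lot D $56) loses 155.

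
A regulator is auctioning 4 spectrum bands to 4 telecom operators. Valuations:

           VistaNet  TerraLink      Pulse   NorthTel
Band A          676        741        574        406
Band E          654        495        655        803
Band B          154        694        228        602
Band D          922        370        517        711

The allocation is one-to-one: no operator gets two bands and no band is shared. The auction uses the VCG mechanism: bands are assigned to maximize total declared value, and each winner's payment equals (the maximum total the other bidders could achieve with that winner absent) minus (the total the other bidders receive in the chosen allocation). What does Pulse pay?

Efficient allocation: VistaNet→Band D ($922M), TerraLink→Band B ($694M), Pulse→Band A ($574M), NorthTel→Band E ($803M); total welfare W = $2993M.
Pulse receives Band A at value $574M, so the others get W − 574 = $2419M.
Without Pulse: best allocation of the remaining 3 bidders over all 4 bands is VistaNet→Band D ($922M), TerraLink→Band A ($741M), NorthTel→Band E ($803M), total $2466M.
VCG payment = (others' best without Pulse) − (others' welfare with Pulse) = 2466 − 2419 = $47M.

Pulse pays $47M.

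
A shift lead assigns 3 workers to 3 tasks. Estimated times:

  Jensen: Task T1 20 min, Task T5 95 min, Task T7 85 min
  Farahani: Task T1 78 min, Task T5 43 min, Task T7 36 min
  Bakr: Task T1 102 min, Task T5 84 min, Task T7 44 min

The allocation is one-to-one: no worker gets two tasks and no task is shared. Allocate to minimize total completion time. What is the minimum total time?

This is the linear assignment problem.
Optimal: Jensen→Task T1 (20 min), Farahani→Task T5 (43 min), Bakr→Task T7 (44 min) — total 20+43+44 = 107 min.
No other one-to-one assignment undercuts 107 min.

Minimum total: 107 min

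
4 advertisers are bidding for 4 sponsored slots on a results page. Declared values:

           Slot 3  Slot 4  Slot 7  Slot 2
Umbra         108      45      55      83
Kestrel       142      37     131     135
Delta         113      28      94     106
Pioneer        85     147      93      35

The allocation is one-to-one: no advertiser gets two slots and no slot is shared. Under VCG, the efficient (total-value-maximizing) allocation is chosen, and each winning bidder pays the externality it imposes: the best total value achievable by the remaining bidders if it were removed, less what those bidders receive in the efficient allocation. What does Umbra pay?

Umbra pays $11.

Efficient allocation: Umbra→Slot 3 ($108), Kestrel→Slot 7 ($131), Delta→Slot 2 ($106), Pioneer→Slot 4 ($147); total welfare W = $492.
Umbra receives Slot 3 at value $108, so the others get W − 108 = $384.
Without Umbra: best allocation of the remaining 3 bidders over all 4 slots is Kestrel→Slot 3 ($142), Delta→Slot 2 ($106), Pioneer→Slot 4 ($147), total $395.
VCG payment = (others' best without Umbra) − (others' welfare with Umbra) = 395 − 384 = $11.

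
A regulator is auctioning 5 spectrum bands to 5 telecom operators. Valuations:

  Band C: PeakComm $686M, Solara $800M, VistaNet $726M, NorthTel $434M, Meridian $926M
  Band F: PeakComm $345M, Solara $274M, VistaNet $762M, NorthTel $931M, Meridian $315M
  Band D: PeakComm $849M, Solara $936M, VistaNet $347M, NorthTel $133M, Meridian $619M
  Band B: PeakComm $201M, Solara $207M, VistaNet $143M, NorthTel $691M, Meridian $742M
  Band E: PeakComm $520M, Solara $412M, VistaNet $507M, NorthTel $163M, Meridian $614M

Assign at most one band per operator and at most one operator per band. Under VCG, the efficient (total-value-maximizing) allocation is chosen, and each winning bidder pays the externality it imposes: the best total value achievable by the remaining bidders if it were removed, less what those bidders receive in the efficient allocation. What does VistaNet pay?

Efficient allocation: PeakComm→Band E ($520M), Solara→Band D ($936M), VistaNet→Band C ($726M), NorthTel→Band F ($931M), Meridian→Band B ($742M); total welfare W = $3855M.
VistaNet receives Band C at value $726M, so the others get W − 726 = $3129M.
Without VistaNet: best allocation of the remaining 4 bidders over all 5 bands is PeakComm→Band D ($849M), Solara→Band C ($800M), NorthTel→Band F ($931M), Meridian→Band B ($742M), total $3322M.
VCG payment = (others' best without VistaNet) − (others' welfare with VistaNet) = 3322 − 3129 = $193M.

VistaNet pays $193M.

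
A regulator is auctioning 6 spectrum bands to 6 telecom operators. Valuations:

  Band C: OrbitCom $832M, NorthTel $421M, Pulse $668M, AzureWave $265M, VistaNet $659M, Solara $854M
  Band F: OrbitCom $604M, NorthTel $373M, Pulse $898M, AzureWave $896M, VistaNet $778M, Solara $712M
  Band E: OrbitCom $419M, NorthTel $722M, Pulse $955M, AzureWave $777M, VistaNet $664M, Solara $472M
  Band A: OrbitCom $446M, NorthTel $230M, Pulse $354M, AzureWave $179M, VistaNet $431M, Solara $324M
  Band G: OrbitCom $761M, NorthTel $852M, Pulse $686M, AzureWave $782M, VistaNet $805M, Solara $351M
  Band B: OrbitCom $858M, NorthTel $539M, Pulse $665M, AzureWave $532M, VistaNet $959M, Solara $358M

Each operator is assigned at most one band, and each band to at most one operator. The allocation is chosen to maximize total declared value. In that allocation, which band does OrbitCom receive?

OrbitCom receives Band A.

Optimal: OrbitCom→Band A ($446M), NorthTel→Band G ($852M), Pulse→Band E ($955M), AzureWave→Band F ($896M), VistaNet→Band B ($959M), Solara→Band C ($854M) — total 446+852+955+896+959+854 = $4962M.
Next-best assignment: OrbitCom→Band B, NorthTel→Band G, Pulse→Band E, AzureWave→Band F, VistaNet→Band A, Solara→Band C = $4846M.
Swapping Pulse↔AzureWave (Pulse→Band F $898M, AzureWave→Band E $777M) loses 176.
Checked against all permutations: $4962M is optimal.
OrbitCom's own top band is Band B ($858M), but forcing OrbitCom→Band B and reassigning the rest optimally gives only $4846M — worse by 116.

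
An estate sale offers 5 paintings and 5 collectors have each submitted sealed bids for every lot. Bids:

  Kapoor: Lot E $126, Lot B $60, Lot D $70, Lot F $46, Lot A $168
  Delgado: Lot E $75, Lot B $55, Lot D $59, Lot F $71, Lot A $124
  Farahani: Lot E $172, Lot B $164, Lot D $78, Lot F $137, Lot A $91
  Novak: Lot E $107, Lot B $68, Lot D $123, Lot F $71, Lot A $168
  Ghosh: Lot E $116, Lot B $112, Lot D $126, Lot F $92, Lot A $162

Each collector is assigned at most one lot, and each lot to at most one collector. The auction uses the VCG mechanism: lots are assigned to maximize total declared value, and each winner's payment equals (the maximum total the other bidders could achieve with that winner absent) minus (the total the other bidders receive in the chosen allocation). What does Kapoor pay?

Efficient allocation: Kapoor→Lot E ($126), Delgado→Lot F ($71), Farahani→Lot B ($164), Novak→Lot A ($168), Ghosh→Lot D ($126); total welfare W = $655.
Kapoor receives Lot E at value $126, so the others get W − 126 = $529.
Without Kapoor: best allocation of the remaining 4 bidders over all 5 lots is Delgado→Lot F ($71), Farahani→Lot E ($172), Novak→Lot A ($168), Ghosh→Lot D ($126), total $537.
VCG payment = (others' best without Kapoor) − (others' welfare with Kapoor) = 537 − 529 = $8.

Kapoor pays $8.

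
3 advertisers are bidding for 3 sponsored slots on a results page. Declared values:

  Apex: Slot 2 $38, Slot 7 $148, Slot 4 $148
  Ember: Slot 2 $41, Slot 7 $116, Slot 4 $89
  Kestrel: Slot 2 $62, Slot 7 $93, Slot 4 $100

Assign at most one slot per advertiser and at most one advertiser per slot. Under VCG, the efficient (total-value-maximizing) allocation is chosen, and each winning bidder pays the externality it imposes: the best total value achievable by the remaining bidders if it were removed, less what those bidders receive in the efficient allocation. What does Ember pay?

Ember pays $38.

Efficient allocation: Apex→Slot 4 ($148), Ember→Slot 7 ($116), Kestrel→Slot 2 ($62); total welfare W = $326.
Ember receives Slot 7 at value $116, so the others get W − 116 = $210.
Without Ember: best allocation of the remaining 2 bidders over all 3 slots is Apex→Slot 7 ($148), Kestrel→Slot 4 ($100), total $248.
VCG payment = (others' best without Ember) − (others' welfare with Ember) = 248 − 210 = $38.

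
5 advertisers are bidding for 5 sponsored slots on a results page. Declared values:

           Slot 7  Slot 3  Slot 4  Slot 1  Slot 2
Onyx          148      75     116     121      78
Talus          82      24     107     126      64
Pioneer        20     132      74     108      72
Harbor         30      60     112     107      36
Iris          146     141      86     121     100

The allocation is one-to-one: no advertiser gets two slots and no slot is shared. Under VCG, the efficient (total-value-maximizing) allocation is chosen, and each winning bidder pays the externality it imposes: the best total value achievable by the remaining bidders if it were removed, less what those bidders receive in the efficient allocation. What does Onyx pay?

Onyx pays $46.

Efficient allocation: Onyx→Slot 7 ($148), Talus→Slot 1 ($126), Pioneer→Slot 3 ($132), Harbor→Slot 4 ($112), Iris→Slot 2 ($100); total welfare W = $618.
Onyx receives Slot 7 at value $148, so the others get W − 148 = $470.
Without Onyx: best allocation of the remaining 4 bidders over all 5 slots is Talus→Slot 1 ($126), Pioneer→Slot 3 ($132), Harbor→Slot 4 ($112), Iris→Slot 7 ($146), total $516.
VCG payment = (others' best without Onyx) − (others' welfare with Onyx) = 516 − 470 = $46.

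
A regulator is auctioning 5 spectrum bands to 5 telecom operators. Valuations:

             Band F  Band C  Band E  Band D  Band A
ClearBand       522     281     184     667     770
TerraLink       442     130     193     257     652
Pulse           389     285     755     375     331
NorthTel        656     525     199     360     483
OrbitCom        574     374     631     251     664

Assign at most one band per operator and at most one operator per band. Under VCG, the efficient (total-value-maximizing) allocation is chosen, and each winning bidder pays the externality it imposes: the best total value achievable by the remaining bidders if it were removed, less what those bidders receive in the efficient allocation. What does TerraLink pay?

TerraLink pays $221M.

Efficient allocation: ClearBand→Band D ($667M), TerraLink→Band A ($652M), Pulse→Band E ($755M), NorthTel→Band C ($525M), OrbitCom→Band F ($574M); total welfare W = $3173M.
TerraLink receives Band A at value $652M, so the others get W − 652 = $2521M.
Without TerraLink: best allocation of the remaining 4 bidders over all 5 bands is ClearBand→Band D ($667M), Pulse→Band E ($755M), NorthTel→Band F ($656M), OrbitCom→Band A ($664M), total $2742M.
VCG payment = (others' best without TerraLink) − (others' welfare with TerraLink) = 2742 − 2521 = $221M.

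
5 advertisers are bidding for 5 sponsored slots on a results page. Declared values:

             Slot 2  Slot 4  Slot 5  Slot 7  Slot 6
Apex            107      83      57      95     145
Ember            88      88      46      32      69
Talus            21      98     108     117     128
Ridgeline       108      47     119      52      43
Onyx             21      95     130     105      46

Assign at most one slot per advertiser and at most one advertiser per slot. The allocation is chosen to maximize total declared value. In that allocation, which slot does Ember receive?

Optimal: Apex→Slot 6 ($145), Ember→Slot 4 ($88), Talus→Slot 7 ($117), Ridgeline→Slot 2 ($108), Onyx→Slot 5 ($130) — total 145+88+117+108+130 = $588.
Row-greedy (each advertiser in turn takes its best remaining slot) gives $564, worse by 24.
Next-best assignment: Apex→Slot 6, Ember→Slot 2, Talus→Slot 7, Ridgeline→Slot 5, Onyx→Slot 4 = $564.
Every other assignment is strictly worse.
Ember's own top slot is Slot 2 ($88), but forcing Ember→Slot 2 and reassigning the rest optimally gives only $564 — worse by 24.

Ember receives Slot 4.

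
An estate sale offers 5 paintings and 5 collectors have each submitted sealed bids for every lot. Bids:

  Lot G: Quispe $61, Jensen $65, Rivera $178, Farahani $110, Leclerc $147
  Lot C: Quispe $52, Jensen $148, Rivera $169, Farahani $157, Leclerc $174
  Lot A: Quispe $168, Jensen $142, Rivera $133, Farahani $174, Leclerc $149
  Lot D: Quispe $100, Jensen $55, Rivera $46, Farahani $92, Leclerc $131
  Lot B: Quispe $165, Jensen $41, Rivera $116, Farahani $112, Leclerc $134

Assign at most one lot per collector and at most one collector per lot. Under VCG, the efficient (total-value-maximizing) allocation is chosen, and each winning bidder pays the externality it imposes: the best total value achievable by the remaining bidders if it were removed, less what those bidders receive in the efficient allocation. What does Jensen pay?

Jensen pays $43.

Efficient allocation: Quispe→Lot B ($165), Jensen→Lot C ($148), Rivera→Lot G ($178), Farahani→Lot A ($174), Leclerc→Lot D ($131); total welfare W = $796.
Jensen receives Lot C at value $148, so the others get W − 148 = $648.
Without Jensen: best allocation of the remaining 4 bidders over all 5 lots is Quispe→Lot B ($165), Rivera→Lot G ($178), Farahani→Lot A ($174), Leclerc→Lot C ($174), total $691.
VCG payment = (others' best without Jensen) − (others' welfare with Jensen) = 691 − 648 = $43.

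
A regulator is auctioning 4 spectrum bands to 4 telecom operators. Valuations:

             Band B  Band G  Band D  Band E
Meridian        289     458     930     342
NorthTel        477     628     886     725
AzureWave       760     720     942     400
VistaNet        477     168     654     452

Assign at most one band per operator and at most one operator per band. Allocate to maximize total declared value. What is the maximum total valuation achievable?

Maximum total: $2852M

Optimal: Meridian→Band D ($930M), NorthTel→Band E ($725M), AzureWave→Band G ($720M), VistaNet→Band B ($477M) — total 930+725+720+477 = $2852M.
Max-entry greedy (repeatedly take the single best remaining cell) gives $2602M, worse by 250.
Swapping NorthTel↔AzureWave (NorthTel→Band G $628M, AzureWave→Band E $400M) loses 417.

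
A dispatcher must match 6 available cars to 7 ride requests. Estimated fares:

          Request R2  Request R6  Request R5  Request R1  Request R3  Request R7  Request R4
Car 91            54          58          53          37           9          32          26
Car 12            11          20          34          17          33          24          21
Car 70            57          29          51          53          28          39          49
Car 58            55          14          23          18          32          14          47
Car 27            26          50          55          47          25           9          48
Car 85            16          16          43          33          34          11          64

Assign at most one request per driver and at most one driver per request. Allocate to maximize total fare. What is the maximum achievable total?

Max total: $318

This is the linear assignment problem.
Optimal: Car 91→Request R6 ($58), Car 12→Request R3 ($33), Car 70→Request R1 ($53), Car 58→Request R2 ($55), Car 27→Request R5 ($55), Car 85→Request R4 ($64) — total 58+33+53+55+55+64 = $318.
Max-entry greedy (repeatedly take the single best remaining cell) gives $285, worse by 33.
Next-best assignment: Car 91→Request R6, Car 12→Request R7, Car 70→Request R1, Car 58→Request R2, Car 27→Request R5, Car 85→Request R4 = $309.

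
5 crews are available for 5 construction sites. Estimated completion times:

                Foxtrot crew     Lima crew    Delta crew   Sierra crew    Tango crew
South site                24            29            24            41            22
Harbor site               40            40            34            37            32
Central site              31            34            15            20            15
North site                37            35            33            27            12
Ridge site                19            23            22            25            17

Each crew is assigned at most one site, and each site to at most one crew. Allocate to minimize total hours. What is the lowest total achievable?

Min total: 111 hours

Optimal: Foxtrot crew→South site (24 hours), Lima crew→Ridge site (23 hours), Delta crew→Central site (15 hours), Sierra crew→Harbor site (37 hours), Tango crew→North site (12 hours) — total 24+23+15+37+12 = 111 hours.
Row-greedy (each crew in turn takes its cheapest remaining site) gives 122 hours, worse by 11.
Next-best assignment: Foxtrot crew→Ridge site, Lima crew→South site, Delta crew→Central site, Sierra crew→Harbor site, Tango crew→North site = 112 hours.
No other one-to-one assignment undercuts 111 hours.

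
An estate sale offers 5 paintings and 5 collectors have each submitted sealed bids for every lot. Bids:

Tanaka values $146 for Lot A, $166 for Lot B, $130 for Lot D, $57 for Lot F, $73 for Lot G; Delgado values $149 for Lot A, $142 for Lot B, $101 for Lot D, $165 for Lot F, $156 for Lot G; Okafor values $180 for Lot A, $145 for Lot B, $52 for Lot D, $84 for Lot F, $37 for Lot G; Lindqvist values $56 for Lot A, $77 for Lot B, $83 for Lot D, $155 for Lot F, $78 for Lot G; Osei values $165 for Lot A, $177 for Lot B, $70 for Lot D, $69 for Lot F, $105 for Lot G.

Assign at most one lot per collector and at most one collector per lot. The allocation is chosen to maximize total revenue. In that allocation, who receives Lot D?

Tanaka receives Lot D.

Treat this as an assignment problem: match each collector to one lot.
Optimal: Tanaka→Lot D ($130), Delgado→Lot G ($156), Okafor→Lot A ($180), Lindqvist→Lot F ($155), Osei→Lot B ($177) — total 130+156+180+155+177 = $798.
Column-greedy (each lot in turn goes to its best remaining collector) gives $730, worse by 68.
Tanaka's own top lot is Lot B ($166), but forcing Tanaka→Lot B and reassigning the rest optimally gives only $727 — worse by 71.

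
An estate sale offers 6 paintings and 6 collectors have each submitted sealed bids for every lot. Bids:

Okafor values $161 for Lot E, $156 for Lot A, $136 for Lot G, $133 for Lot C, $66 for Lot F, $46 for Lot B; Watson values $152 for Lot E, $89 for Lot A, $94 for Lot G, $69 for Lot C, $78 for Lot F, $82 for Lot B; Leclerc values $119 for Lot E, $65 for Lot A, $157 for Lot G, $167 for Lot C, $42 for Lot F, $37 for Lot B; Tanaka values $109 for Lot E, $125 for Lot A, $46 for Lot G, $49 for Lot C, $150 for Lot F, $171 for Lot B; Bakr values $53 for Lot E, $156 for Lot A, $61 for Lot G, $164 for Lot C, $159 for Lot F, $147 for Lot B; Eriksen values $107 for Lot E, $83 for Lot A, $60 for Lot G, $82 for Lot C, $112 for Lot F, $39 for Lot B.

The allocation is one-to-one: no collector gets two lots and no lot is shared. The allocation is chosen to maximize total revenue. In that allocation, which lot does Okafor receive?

Okafor receives Lot A.

Treat this as an assignment problem: match each collector to one lot.
Optimal: Okafor→Lot A ($156), Watson→Lot E ($152), Leclerc→Lot G ($157), Tanaka→Lot B ($171), Bakr→Lot C ($164), Eriksen→Lot F ($112) — total 156+152+157+171+164+112 = $912.
Max-entry greedy (repeatedly take the single best remaining cell) gives $835, worse by 77.
Checked against all permutations: $912 is optimal.
Okafor's own top lot is Lot E ($161), but forcing Okafor→Lot E and reassigning the rest optimally gives only $861 — worse by 51.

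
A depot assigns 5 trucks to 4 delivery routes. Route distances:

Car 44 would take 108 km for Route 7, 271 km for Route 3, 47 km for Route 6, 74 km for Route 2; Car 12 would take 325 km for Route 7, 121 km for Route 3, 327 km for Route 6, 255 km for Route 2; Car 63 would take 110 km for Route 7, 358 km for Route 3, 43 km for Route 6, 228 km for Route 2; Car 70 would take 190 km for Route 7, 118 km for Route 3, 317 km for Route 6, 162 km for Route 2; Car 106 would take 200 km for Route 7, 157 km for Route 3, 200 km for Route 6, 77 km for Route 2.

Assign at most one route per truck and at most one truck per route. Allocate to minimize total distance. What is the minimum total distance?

Optimal: Car 44→Route 7 (108 km), Car 70→Route 3 (118 km), Car 63→Route 6 (43 km), Car 106→Route 2 (77 km) — total 108+118+43+77 = 346 km.
Min-entry greedy (repeatedly take the single cheapest remaining cell) gives 435 km, worse by 89.
Swapping Car 70↔Car 44 (Car 70→Route 7 190 km, Car 44→Route 3 271 km) adds 235.
Checked against all permutations: 346 km is optimal.

Min total: 346 km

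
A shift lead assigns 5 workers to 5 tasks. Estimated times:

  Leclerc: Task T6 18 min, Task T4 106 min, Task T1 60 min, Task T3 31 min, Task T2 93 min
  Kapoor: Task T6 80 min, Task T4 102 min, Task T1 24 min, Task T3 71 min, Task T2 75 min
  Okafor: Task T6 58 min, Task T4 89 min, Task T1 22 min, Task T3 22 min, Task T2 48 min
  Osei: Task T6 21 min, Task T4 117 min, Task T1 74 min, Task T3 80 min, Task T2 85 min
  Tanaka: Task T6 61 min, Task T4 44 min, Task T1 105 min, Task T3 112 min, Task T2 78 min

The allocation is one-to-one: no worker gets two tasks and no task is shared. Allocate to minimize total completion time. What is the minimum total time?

Minimum total: 168 min

Optimal: Leclerc→Task T3 (31 min), Kapoor→Task T1 (24 min), Okafor→Task T2 (48 min), Osei→Task T6 (21 min), Tanaka→Task T4 (44 min) — total 31+24+48+21+44 = 168 min.
Min-entry greedy (repeatedly take the single cheapest remaining cell) gives 240 min, worse by 72.
Next-best assignment: Leclerc→Task T6, Kapoor→Task T1, Okafor→Task T3, Osei→Task T2, Tanaka→Task T4 = 193 min.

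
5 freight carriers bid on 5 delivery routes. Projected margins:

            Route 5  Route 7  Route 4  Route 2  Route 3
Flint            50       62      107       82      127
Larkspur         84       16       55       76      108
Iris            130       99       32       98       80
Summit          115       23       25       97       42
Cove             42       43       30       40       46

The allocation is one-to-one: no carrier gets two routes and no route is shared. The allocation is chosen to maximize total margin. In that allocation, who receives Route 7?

Cove receives Route 7.

Optimal: Flint→Route 4 ($107k), Larkspur→Route 3 ($108k), Iris→Route 5 ($130k), Summit→Route 2 ($97k), Cove→Route 7 ($43k) — total 107+108+130+97+43 = $485k.
Swapping Iris↔Summit (Iris→Route 2 $98k, Summit→Route 5 $115k) loses 14.
Cove's own top route is Route 3 ($46k), but forcing Cove→Route 3 and reassigning the rest optimally gives only $443k — worse by 42.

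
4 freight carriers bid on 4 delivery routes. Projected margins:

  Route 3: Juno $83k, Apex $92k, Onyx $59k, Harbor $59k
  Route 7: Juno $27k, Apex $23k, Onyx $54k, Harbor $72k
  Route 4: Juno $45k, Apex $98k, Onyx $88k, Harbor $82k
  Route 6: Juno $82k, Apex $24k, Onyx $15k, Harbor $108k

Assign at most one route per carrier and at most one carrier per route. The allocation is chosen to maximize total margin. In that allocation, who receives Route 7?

This is a one-to-one assignment (maximum-weight bipartite matching).
Optimal: Juno→Route 3 ($83k), Apex→Route 4 ($98k), Onyx→Route 7 ($54k), Harbor→Route 6 ($108k) — total 83+98+54+108 = $343k.
Column-greedy (each route in turn goes to its best remaining carrier) gives $334k, worse by 9.
Next-best assignment: Juno→Route 6, Apex→Route 3, Onyx→Route 4, Harbor→Route 7 = $334k.
Every other assignment is strictly worse.
Onyx's own top route is Route 4 ($88k), but forcing Onyx→Route 4 and reassigning the rest optimally gives only $334k — worse by 9.

Onyx receives Route 7.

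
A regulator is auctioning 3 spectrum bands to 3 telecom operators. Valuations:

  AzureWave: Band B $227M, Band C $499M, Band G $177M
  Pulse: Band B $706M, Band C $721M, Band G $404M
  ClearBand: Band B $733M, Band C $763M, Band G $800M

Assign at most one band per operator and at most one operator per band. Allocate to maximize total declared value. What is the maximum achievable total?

This is a one-to-one assignment (maximum-weight bipartite matching).
Optimal: AzureWave→Band C ($499M), Pulse→Band B ($706M), ClearBand→Band G ($800M) — total 499+706+800 = $2005M.
Column-greedy (each band in turn goes to its best remaining operator) gives $1631M, worse by 374.
Next-best assignment: AzureWave→Band B, Pulse→Band C, ClearBand→Band G = $1748M.
Every other assignment is strictly worse.

Max total: $2005M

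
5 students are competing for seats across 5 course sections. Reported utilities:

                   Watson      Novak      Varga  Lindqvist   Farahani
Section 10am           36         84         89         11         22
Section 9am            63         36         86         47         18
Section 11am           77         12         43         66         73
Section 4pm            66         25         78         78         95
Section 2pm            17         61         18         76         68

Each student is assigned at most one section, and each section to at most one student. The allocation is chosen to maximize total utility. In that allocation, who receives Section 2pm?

This is the linear assignment problem.
Optimal: Watson→Section 11am (77 points), Novak→Section 10am (84 points), Varga→Section 9am (86 points), Lindqvist→Section 2pm (76 points), Farahani→Section 4pm (95 points) — total 77+84+86+76+95 = 418 points.
Row-greedy (each student in turn takes its best remaining section) gives 393 points, worse by 25.
Next-best assignment: Watson→Section 11am, Novak→Section 10am, Varga→Section 9am, Lindqvist→Section 4pm, Farahani→Section 2pm = 393 points.
Swapping Watson↔Farahani (Watson→Section 4pm 66 points, Farahani→Section 11am 73 points) loses 33.
No other one-to-one assignment exceeds 418 points.
Lindqvist's own top section is Section 4pm (78 points), but forcing Lindqvist→Section 4pm and reassigning the rest optimally gives only 393 points — worse by 25.

Lindqvist receives Section 2pm.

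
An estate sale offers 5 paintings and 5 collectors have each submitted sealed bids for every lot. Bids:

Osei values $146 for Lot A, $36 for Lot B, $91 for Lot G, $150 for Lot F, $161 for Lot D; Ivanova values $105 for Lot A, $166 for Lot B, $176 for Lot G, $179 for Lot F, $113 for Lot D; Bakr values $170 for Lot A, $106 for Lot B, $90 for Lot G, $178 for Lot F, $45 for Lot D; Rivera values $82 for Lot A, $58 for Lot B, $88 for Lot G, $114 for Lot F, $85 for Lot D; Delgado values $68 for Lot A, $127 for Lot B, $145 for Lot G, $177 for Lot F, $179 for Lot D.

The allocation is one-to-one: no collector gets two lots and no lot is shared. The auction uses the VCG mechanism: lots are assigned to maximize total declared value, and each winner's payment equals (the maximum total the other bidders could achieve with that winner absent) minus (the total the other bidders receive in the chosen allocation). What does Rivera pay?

Efficient allocation: Osei→Lot D ($161), Ivanova→Lot B ($166), Bakr→Lot A ($170), Rivera→Lot G ($88), Delgado→Lot F ($177); total welfare W = $762.
Rivera receives Lot G at value $88, so the others get W − 88 = $674.
Without Rivera: best allocation of the remaining 4 bidders over all 5 lots is Osei→Lot D ($161), Ivanova→Lot G ($176), Bakr→Lot A ($170), Delgado→Lot F ($177), total $684.
VCG payment = (others' best without Rivera) − (others' welfare with Rivera) = 684 − 674 = $10.

Rivera pays $10.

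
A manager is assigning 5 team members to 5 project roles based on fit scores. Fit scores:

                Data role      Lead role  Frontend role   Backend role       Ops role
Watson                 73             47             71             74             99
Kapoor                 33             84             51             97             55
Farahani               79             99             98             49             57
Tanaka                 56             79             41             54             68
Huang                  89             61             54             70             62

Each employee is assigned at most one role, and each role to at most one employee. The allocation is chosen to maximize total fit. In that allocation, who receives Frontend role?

Farahani receives Frontend role.

Treat this as an assignment problem: match each employee to one role.
Optimal: Watson→Ops role (99 pts), Kapoor→Backend role (97 pts), Farahani→Frontend role (98 pts), Tanaka→Lead role (79 pts), Huang→Data role (89 pts) — total 99+97+98+79+89 = 462 pts.
Next-best assignment: Watson→Ops role, Kapoor→Backend role, Farahani→Lead role, Tanaka→Frontend role, Huang→Data role = 425 pts.
Every other assignment is strictly worse.
Farahani's own top role is Lead role (99 pts), but forcing Farahani→Lead role and reassigning the rest optimally gives only 425 pts — worse by 37.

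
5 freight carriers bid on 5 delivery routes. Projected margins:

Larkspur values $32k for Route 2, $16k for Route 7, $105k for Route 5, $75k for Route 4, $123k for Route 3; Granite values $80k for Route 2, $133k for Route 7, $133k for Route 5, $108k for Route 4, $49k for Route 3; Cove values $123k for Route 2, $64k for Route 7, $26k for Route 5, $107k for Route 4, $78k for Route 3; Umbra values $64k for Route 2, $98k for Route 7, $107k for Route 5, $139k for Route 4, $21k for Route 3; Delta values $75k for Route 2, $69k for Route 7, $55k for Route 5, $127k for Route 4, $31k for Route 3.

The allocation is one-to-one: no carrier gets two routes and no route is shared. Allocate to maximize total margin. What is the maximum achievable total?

Maximum total: $613k

This is the linear assignment problem.
Optimal: Larkspur→Route 3 ($123k), Granite→Route 7 ($133k), Cove→Route 2 ($123k), Umbra→Route 5 ($107k), Delta→Route 4 ($127k) — total 123+133+123+107+127 = $613k.
Row-greedy (each carrier in turn takes its best remaining route) gives $573k, worse by 40.
Next-best assignment: Larkspur→Route 3, Granite→Route 5, Cove→Route 2, Umbra→Route 7, Delta→Route 4 = $604k.
No other one-to-one assignment exceeds $613k.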